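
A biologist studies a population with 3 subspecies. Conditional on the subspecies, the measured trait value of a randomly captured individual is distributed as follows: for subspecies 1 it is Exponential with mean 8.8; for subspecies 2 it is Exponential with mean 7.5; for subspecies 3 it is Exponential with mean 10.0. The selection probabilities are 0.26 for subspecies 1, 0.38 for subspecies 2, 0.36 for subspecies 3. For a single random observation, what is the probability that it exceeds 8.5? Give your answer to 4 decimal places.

0.3752

Conditional on each subspecies, P(X > 8.5): 1: 0.380637; 2: 0.321958; 3: 0.427415.
By total probability, P(X > 8.5) = 0.26·0.380637 + 0.38·0.321958 + 0.36·0.427415 = 0.375179.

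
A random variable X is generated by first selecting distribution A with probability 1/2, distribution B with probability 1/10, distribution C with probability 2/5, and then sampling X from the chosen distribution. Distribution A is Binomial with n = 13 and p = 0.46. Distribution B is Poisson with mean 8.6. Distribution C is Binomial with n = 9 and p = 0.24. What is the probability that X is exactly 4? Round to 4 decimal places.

Conditional on each component, P(X = 4): A: 0.124992; B: 0.0419614; C: 0.105995.
By total probability, P(X = 4) = 0.5·0.124992 + 0.1·0.0419614 + 0.4·0.105995 = 0.10909.

0.1091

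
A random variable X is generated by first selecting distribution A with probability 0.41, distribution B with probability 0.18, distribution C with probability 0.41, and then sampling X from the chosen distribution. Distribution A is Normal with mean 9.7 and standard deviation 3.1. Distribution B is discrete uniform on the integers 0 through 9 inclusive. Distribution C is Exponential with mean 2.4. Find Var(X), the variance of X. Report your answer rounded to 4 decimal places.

19.0658

Per component, A: μ=9.7, E[X²]=103.7; B: μ=4.5, E[X²]=28.5; C: μ=2.4, E[X²]=11.52.
E[X] = 0.41·9.7 + 0.18·4.5 + 0.41·2.4 = 5.771.
E[X²] = 0.41·103.7 + 0.18·28.5 + 0.41·11.52 = 52.3702.
Var(X) = E[X²] − (E[X])² = 52.3702 − 33.3044 = 19.0658.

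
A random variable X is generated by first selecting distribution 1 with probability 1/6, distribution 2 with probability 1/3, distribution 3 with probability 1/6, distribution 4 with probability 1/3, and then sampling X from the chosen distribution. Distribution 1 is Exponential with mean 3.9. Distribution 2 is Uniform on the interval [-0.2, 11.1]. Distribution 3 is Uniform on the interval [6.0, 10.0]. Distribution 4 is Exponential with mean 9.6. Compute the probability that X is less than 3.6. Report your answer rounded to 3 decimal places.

0.317

Conditional on each component, P(X < 3.6): 1: 0.602705; 2: 0.336283; 3: 0; 4: 0.312711.
By total probability, P(X < 3.6) = 0.166667·0.602705 + 0.333333·0.336283 + 0.166667·0 + 0.333333·0.312711 = 0.316782.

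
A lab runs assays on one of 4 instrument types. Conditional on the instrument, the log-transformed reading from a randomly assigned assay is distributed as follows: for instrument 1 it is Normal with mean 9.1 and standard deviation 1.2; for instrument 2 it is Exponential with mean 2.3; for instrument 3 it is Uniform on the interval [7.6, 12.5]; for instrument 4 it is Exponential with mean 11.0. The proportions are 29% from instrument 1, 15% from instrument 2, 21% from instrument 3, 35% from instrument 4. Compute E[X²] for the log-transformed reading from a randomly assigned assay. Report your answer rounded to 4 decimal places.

132.3502

For each component E[X²] = Var + (mean)², giving 1: 84.25; 2: 10.58; 3: 103.003; 4: 242.
Overall E[X²] = 0.29·84.25 + 0.15·10.58 + 0.21·103.003 + 0.35·242 = 132.35.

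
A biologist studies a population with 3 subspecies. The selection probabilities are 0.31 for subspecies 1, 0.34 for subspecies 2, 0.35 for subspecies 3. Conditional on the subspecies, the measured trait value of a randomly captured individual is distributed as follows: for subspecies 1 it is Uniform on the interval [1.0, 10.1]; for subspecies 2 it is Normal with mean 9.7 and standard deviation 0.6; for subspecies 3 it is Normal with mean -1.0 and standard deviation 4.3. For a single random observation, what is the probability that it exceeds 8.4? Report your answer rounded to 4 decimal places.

Conditional on each subspecies, P(X > 8.4): 1: 0.186813; 2: 0.98487; 3: 0.0144061.
By total probability, P(X > 8.4) = 0.31·0.186813 + 0.34·0.98487 + 0.35·0.0144061 = 0.39781.

0.3978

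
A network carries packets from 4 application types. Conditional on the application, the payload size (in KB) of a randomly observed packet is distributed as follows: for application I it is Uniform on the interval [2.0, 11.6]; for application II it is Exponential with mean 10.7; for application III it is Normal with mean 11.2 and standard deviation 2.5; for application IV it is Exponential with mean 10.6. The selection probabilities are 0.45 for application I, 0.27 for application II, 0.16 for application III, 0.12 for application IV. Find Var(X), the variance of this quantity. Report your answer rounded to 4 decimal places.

Per component, I: μ=6.8, E[X²]=53.92; II: μ=10.7, E[X²]=228.98; III: μ=11.2, E[X²]=131.69; IV: μ=10.6, E[X²]=224.72.
E[X] = 0.45·6.8 + 0.27·10.7 + 0.16·11.2 + 0.12·10.6 = 9.013.
E[X²] = 0.45·53.92 + 0.27·228.98 + 0.16·131.69 + 0.12·224.72 = 134.125.
Var(X) = E[X²] − (E[X])² = 134.125 − 81.2342 = 52.8912.

52.8912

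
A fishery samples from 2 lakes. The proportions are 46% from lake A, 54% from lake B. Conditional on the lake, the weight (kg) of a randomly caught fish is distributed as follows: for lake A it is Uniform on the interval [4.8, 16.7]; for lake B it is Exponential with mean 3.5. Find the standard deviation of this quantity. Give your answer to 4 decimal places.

5.0100

Per component, A: μ=10.75, E[X²]=127.363; B: μ=3.5, E[X²]=24.5.
E[X] = 0.46·10.75 + 0.54·3.5 = 6.835.
E[X²] = 0.46·127.363 + 0.54·24.5 = 71.8171.
Var(X) = E[X²] − (E[X])² = 71.8171 − 46.7172 = 25.0999.
SD(X) = √25.0999 = 5.00998.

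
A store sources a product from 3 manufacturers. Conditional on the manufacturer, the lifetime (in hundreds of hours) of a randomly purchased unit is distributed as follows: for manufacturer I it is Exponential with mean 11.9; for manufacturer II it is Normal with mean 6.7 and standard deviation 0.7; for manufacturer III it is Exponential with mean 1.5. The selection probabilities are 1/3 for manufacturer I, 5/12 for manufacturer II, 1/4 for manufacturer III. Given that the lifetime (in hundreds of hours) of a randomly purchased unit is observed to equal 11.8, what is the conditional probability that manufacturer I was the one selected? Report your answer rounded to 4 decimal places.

0.9939

Likelihoods f(11.8 | ·): I: 0.0311751; II: 1.69544e-12; III: 0.00025554.
Posterior ∝ prior × likelihood. Numerator for I: 0.333333·0.0311751 = 0.0103917.
Normalizing constant: 0.333333·0.0311751 + 0.416667·1.69544e-12 + 0.25·0.00025554 = 0.0104556.
P(I | observation) = 0.0103917 / 0.0104556 = 0.99389.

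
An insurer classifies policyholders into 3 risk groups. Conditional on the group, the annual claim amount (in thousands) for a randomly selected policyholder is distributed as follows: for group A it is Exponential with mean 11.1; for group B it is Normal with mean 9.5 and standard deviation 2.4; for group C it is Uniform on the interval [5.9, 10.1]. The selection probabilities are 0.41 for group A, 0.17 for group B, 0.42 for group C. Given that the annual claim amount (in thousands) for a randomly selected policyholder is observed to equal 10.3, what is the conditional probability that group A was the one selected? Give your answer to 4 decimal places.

Likelihoods f(10.3 | ·): A: 0.0356191; B: 0.157243; C: 0.
Posterior ∝ prior × likelihood. Numerator for A: 0.41·0.0356191 = 0.0146038.
Normalizing constant: 0.41·0.0356191 + 0.17·0.157243 + 0.42·0 = 0.0413351.
P(A | observation) = 0.0146038 / 0.0413351 = 0.353303.

0.3533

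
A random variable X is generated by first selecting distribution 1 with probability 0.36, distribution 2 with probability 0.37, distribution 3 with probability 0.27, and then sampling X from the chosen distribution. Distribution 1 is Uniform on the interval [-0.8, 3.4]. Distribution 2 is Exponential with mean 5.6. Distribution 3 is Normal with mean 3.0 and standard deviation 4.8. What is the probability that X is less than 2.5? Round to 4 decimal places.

0.5399

Conditional on each component, P(X < 2.5): 1: 0.785714; 2: 0.360091; 3: 0.458519.
By total probability, P(X < 2.5) = 0.36·0.785714 + 0.37·0.360091 + 0.27·0.458519 = 0.539891.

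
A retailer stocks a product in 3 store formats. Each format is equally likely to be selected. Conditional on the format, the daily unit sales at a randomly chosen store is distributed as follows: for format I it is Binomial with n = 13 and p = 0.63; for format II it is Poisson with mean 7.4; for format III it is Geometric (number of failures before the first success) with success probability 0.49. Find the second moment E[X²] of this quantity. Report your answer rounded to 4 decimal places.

45.1579

For each component E[X²] = Var + (mean)², giving I: 70.1064; II: 62.16; III: 3.20741.
Overall E[X²] = 0.333333·70.1064 + 0.333333·62.16 + 0.333333·3.20741 = 45.1579.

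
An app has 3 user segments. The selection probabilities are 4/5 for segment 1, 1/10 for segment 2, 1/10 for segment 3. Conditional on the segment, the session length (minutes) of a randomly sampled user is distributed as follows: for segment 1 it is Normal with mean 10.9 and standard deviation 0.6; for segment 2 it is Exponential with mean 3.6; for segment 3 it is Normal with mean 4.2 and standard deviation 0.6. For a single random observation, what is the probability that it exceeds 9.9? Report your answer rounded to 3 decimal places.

0.768

Conditional on each segment, P(X > 9.9): 1: 0.95221; 2: 0.0639279; 3: 0.
By total probability, P(X > 9.9) = 0.8·0.95221 + 0.1·0.0639279 + 0.1·0 = 0.768161.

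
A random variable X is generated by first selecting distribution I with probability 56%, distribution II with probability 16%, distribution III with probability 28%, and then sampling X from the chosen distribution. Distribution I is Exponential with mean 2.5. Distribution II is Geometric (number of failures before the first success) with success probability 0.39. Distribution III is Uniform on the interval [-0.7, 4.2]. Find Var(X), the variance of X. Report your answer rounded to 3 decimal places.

4.870

Per component, I: μ=2.5, E[X²]=12.5; II: μ=1.5641, E[X²]=6.45694; III: μ=1.75, E[X²]=5.06333.
E[X] = 0.56·2.5 + 0.16·1.5641 + 0.28·1.75 = 2.14026.
E[X²] = 0.56·12.5 + 0.16·6.45694 + 0.28·5.06333 = 9.45084.
Var(X) = E[X²] − (E[X])² = 9.45084 − 4.5807 = 4.87015.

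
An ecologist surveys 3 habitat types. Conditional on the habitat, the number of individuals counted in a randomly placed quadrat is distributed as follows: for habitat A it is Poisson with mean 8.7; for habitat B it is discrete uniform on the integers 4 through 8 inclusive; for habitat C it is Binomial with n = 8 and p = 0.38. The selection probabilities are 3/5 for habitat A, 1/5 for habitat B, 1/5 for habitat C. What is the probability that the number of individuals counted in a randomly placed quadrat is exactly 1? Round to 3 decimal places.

0.022

Conditional on each habitat, P(X = 1): A: 0.0014493; B: 0; C: 0.107057.
By total probability, P(X = 1) = 0.6·0.0014493 + 0.2·0 + 0.2·0.107057 = 0.022281.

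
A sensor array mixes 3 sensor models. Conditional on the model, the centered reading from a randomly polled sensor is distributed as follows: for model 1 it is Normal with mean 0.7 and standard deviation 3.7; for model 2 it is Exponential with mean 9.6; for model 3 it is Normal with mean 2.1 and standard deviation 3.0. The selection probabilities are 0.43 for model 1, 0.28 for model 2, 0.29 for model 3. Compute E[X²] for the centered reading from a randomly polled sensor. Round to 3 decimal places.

For each component E[X²] = Var + (mean)², giving 1: 14.18; 2: 184.32; 3: 13.41.
Overall E[X²] = 0.43·14.18 + 0.28·184.32 + 0.29·13.41 = 61.5959.

61.596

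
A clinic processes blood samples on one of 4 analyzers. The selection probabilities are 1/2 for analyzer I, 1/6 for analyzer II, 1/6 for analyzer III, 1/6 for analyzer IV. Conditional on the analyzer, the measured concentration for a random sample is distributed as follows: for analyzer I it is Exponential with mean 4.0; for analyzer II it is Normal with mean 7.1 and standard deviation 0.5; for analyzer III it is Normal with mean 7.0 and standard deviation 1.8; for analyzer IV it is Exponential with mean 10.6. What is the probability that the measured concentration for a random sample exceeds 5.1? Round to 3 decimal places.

0.552

Conditional on each analyzer, P(X > 5.1): I: 0.279431; II: 0.999968; III: 0.854414; IV: 0.618083.
By total probability, P(X > 5.1) = 0.5·0.279431 + 0.166667·0.999968 + 0.166667·0.854414 + 0.166667·0.618083 = 0.551793.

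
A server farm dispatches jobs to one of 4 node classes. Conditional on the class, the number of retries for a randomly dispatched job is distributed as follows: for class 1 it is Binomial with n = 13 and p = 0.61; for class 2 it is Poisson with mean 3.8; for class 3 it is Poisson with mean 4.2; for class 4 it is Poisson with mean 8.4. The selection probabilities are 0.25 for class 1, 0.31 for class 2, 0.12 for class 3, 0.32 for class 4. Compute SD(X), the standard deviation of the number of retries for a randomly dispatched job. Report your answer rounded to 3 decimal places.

Per component, 1: μ=7.93, E[X²]=65.9776; 2: μ=3.8, E[X²]=18.24; 3: μ=4.2, E[X²]=21.84; 4: μ=8.4, E[X²]=78.96.
E[X] = 0.25·7.93 + 0.31·3.8 + 0.12·4.2 + 0.32·8.4 = 6.3525.
E[X²] = 0.25·65.9776 + 0.31·18.24 + 0.12·21.84 + 0.32·78.96 = 50.0368.
Var(X) = E[X²] − (E[X])² = 50.0368 − 40.3543 = 9.68254.
SD(X) = √9.68254 = 3.11168.

3.112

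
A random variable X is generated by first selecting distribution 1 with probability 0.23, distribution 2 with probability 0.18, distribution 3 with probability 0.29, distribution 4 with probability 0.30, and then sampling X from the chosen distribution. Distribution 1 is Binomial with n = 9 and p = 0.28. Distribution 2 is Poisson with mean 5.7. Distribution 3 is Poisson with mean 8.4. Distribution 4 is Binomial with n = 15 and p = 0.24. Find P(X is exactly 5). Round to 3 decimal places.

Conditional on each component, P(X = 5): 1: 0.0582761; 2: 0.16777; 3: 0.0783685; 4: 0.153726.
By total probability, P(X = 5) = 0.23·0.0582761 + 0.18·0.16777 + 0.29·0.0783685 + 0.3·0.153726 = 0.112447.

0.112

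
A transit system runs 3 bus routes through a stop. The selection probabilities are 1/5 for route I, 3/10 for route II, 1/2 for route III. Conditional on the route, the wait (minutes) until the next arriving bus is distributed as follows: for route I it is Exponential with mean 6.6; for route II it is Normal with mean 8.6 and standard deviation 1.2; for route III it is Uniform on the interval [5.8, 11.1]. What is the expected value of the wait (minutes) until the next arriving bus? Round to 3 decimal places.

Component means — I: 6.6; II: 8.6; III: 8.45.
E[X] = 0.2·6.6 + 0.3·8.6 + 0.5·8.45 = 8.125.

8.125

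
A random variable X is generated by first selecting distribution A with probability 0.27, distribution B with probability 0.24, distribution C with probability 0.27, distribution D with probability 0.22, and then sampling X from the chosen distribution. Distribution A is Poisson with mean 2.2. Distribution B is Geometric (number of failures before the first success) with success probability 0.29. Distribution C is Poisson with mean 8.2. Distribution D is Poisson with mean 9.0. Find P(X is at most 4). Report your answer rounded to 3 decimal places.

0.483

Conditional on each component, P(X ≤ 4): A: 0.927504; B: 0.819577; C: 0.0887402; D: 0.0549636.
By total probability, P(X ≤ 4) = 0.27·0.927504 + 0.24·0.819577 + 0.27·0.0887402 + 0.22·0.0549636 = 0.483176.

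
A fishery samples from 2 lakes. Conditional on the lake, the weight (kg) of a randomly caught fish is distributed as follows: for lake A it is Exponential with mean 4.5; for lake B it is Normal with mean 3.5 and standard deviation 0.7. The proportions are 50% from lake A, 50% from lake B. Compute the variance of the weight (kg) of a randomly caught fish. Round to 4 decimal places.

Per component, A: μ=4.5, E[X²]=40.5; B: μ=3.5, E[X²]=12.74.
E[X] = 0.5·4.5 + 0.5·3.5 = 4.
E[X²] = 0.5·40.5 + 0.5·12.74 = 26.62.
Var(X) = E[X²] − (E[X])² = 26.62 − 16 = 10.62.

10.6200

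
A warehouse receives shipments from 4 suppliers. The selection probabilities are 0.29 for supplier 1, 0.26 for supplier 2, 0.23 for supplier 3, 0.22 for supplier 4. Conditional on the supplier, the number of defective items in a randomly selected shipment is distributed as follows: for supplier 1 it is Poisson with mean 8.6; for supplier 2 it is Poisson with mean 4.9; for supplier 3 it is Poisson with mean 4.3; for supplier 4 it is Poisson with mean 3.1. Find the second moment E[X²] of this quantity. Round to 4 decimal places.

39.4969

For each component E[X²] = Var + (mean)², giving 1: 82.56; 2: 28.91; 3: 22.79; 4: 12.71.
Overall E[X²] = 0.29·82.56 + 0.26·28.91 + 0.23·22.79 + 0.22·12.71 = 39.4969.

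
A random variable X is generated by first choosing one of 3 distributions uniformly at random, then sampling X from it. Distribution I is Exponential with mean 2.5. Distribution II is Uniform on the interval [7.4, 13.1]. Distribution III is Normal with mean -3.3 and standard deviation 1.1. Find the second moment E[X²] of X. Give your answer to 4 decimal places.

44.1233

For each component E[X²] = Var + (mean)², giving I: 12.5; II: 107.77; III: 12.1.
Overall E[X²] = 0.333333·12.5 + 0.333333·107.77 + 0.333333·12.1 = 44.1233.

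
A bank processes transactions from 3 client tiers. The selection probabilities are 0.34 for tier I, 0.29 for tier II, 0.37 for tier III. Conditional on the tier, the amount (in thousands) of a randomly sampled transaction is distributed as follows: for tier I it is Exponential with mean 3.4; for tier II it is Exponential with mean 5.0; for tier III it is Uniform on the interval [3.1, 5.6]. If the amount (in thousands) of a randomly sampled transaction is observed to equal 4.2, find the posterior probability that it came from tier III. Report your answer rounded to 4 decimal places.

Likelihoods f(4.2 | ·): I: 0.0855145; II: 0.0863421; III: 0.4.
Posterior ∝ prior × likelihood. Numerator for III: 0.37·0.4 = 0.148.
Normalizing constant: 0.34·0.0855145 + 0.29·0.0863421 + 0.37·0.4 = 0.202114.
P(III | observation) = 0.148 / 0.202114 = 0.73226.

0.7323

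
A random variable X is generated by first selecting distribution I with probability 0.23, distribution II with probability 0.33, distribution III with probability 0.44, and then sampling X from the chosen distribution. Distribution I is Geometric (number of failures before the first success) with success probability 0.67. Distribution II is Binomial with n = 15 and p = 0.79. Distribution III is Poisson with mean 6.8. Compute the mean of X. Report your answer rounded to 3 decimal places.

Component means — I: 0.492537; II: 11.85; III: 6.8.
E[X] = 0.23·0.492537 + 0.33·11.85 + 0.44·6.8 = 7.01578.

7.016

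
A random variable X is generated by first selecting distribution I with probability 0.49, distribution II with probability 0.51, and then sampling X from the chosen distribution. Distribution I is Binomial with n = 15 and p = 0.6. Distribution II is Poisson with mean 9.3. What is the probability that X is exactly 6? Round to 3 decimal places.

Conditional on each component, P(X = 6): I: 0.0612141; II: 0.0821536.
By total probability, P(X = 6) = 0.49·0.0612141 + 0.51·0.0821536 = 0.0718932.

0.072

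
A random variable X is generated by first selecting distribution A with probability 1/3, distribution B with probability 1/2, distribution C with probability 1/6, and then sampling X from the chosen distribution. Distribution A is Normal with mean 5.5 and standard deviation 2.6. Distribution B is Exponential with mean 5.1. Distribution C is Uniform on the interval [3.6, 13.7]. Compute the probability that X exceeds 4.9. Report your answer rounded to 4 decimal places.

Conditional on each component, P(X > 4.9): A: 0.591253; B: 0.382593; C: 0.871287.
By total probability, P(X > 4.9) = 0.333333·0.591253 + 0.5·0.382593 + 0.166667·0.871287 = 0.533595.

0.5336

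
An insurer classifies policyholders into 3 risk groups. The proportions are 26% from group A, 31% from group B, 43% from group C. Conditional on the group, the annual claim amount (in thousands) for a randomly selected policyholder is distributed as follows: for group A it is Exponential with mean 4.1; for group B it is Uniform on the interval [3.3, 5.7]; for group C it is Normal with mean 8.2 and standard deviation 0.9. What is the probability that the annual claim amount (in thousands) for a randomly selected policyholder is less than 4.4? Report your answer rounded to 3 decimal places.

Conditional on each group, P(X < 4.4): A: 0.658077; B: 0.458333; C: 1.20953e-05.
By total probability, P(X < 4.4) = 0.26·0.658077 + 0.31·0.458333 + 0.43·1.20953e-05 = 0.313189.

0.313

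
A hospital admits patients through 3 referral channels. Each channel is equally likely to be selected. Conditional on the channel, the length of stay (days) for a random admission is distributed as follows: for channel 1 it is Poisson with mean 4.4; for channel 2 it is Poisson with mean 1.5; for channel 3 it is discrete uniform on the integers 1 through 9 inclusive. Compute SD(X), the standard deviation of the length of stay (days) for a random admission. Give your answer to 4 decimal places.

Per component, 1: μ=4.4, E[X²]=23.76; 2: μ=1.5, E[X²]=3.75; 3: μ=5, E[X²]=31.6667.
E[X] = 0.333333·4.4 + 0.333333·1.5 + 0.333333·5 = 3.63333.
E[X²] = 0.333333·23.76 + 0.333333·3.75 + 0.333333·31.6667 = 19.7256.
Var(X) = E[X²] − (E[X])² = 19.7256 − 13.2011 = 6.52444.
SD(X) = √6.52444 = 2.5543.

2.5543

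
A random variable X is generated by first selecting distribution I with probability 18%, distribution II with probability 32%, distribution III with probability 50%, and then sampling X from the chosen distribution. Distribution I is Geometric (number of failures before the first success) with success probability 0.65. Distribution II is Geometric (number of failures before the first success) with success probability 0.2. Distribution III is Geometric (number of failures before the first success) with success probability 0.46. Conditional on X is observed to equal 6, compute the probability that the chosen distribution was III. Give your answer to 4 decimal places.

Likelihoods P(X=6 | ·): I: 0.00119487; II: 0.0524288; III: 0.0114057.
Posterior ∝ prior × likelihood. Numerator for III: 0.5·0.0114057 = 0.00570283.
Normalizing constant: 0.18·0.00119487 + 0.32·0.0524288 + 0.5·0.0114057 = 0.0226951.
P(III | observation) = 0.00570283 / 0.0226951 = 0.25128.

0.2513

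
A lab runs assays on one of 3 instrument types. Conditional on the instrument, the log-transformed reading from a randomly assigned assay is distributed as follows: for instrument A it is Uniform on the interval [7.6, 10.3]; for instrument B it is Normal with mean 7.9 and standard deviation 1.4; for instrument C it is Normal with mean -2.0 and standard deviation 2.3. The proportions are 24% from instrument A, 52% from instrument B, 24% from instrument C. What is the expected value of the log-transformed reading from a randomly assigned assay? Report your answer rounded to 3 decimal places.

5.776

Component means — A: 8.95; B: 7.9; C: -2.
E[X] = 0.24·8.95 + 0.52·7.9 + 0.24·-2 = 5.776.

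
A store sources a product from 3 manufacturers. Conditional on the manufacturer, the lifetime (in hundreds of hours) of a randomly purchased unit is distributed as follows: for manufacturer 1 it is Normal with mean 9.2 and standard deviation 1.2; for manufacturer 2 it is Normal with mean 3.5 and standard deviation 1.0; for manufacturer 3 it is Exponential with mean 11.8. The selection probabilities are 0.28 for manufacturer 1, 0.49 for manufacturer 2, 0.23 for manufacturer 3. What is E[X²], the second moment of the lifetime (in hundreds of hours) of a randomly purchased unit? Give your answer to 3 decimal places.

94.645

For each component E[X²] = Var + (mean)², giving 1: 86.08; 2: 13.25; 3: 278.48.
Overall E[X²] = 0.28·86.08 + 0.49·13.25 + 0.23·278.48 = 94.6453.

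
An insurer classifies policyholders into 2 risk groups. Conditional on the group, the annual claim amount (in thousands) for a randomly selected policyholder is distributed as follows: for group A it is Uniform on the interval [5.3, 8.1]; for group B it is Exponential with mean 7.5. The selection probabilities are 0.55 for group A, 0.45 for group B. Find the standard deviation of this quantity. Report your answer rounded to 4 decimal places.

5.0823

Per component, A: μ=6.7, E[X²]=45.5433; B: μ=7.5, E[X²]=112.5.
E[X] = 0.55·6.7 + 0.45·7.5 = 7.06.
E[X²] = 0.55·45.5433 + 0.45·112.5 = 75.6738.
Var(X) = E[X²] − (E[X])² = 75.6738 − 49.8436 = 25.8302.
SD(X) = √25.8302 = 5.08235.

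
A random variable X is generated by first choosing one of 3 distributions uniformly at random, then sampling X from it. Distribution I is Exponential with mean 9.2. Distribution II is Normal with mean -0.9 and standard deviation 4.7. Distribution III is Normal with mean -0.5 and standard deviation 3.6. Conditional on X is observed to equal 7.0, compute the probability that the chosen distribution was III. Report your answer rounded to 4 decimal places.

Likelihoods f(7.0 | ·): I: 0.0507891; II: 0.0206688; III: 0.0126511.
Posterior ∝ prior × likelihood. Numerator for III: 0.333333·0.0126511 = 0.00421703.
Normalizing constant: 0.333333·0.0507891 + 0.333333·0.0206688 + 0.333333·0.0126511 = 0.0280363.
P(III | observation) = 0.00421703 / 0.0280363 = 0.150413.

0.1504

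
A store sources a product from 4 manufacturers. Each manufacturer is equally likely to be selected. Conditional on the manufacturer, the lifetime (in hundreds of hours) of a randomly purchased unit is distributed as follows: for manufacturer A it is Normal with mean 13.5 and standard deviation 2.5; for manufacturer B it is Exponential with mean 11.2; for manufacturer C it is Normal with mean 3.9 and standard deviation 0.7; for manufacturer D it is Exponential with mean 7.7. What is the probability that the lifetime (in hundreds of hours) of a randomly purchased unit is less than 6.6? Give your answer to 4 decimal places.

0.5059

Conditional on each manufacturer, P(X < 6.6): A: 0.00289007; B: 0.445277; C: 0.999943; D: 0.575627.
By total probability, P(X < 6.6) = 0.25·0.00289007 + 0.25·0.445277 + 0.25·0.999943 + 0.25·0.575627 = 0.505934.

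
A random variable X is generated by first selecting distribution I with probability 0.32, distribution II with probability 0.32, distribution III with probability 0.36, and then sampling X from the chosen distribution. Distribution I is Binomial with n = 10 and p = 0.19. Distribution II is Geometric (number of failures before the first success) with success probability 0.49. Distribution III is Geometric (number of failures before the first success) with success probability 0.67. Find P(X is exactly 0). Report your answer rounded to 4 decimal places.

Conditional on each component, P(X = 0): I: 0.121577; II: 0.49; III: 0.67.
By total probability, P(X = 0) = 0.32·0.121577 + 0.32·0.49 + 0.36·0.67 = 0.436905.

0.4369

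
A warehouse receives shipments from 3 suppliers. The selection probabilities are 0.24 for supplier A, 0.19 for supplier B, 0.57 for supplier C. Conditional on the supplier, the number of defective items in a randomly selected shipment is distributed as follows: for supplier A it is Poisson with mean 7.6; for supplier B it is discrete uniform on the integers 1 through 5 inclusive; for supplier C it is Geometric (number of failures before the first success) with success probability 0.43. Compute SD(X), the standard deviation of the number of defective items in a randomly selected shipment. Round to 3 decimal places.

Per component, A: μ=7.6, E[X²]=65.36; B: μ=3, E[X²]=11; C: μ=1.32558, E[X²]=4.83991.
E[X] = 0.24·7.6 + 0.19·3 + 0.57·1.32558 = 3.14958.
E[X²] = 0.24·65.36 + 0.19·11 + 0.57·4.83991 = 20.5352.
Var(X) = E[X²] − (E[X])² = 20.5352 − 9.91986 = 10.6153.
SD(X) = √10.6153 = 3.25811.

3.258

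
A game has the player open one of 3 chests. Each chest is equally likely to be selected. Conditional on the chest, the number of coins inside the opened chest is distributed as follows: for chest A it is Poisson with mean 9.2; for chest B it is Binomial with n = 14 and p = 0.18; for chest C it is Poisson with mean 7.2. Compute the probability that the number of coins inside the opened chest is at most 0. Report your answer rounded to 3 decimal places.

0.021

Conditional on each chest, P(X ≤ 0): A: 0.000101039; B: 0.0621432; C: 0.000746586.
By total probability, P(X ≤ 0) = 0.333333·0.000101039 + 0.333333·0.0621432 + 0.333333·0.000746586 = 0.020997.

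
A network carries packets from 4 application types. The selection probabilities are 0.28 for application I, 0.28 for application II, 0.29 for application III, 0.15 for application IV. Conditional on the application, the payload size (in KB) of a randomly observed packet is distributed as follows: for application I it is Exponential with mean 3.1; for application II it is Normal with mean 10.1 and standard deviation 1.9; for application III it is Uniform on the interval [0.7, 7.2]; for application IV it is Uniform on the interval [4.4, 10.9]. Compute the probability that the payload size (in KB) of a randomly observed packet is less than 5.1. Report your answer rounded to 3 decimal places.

0.440

Conditional on each application, P(X < 5.1): I: 0.807019; II: 0.00424946; III: 0.676923; IV: 0.107692.
By total probability, P(X < 5.1) = 0.28·0.807019 + 0.28·0.00424946 + 0.29·0.676923 + 0.15·0.107692 = 0.439617.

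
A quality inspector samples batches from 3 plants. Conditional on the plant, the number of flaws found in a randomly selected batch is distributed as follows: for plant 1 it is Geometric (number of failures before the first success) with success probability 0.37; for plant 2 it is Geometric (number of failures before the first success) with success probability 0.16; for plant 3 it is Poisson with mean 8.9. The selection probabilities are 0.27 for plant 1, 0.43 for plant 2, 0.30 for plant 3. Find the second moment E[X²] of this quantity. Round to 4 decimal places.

54.4195

For each component E[X²] = Var + (mean)², giving 1: 7.5011; 2: 60.375; 3: 88.11.
Overall E[X²] = 0.27·7.5011 + 0.43·60.375 + 0.3·88.11 = 54.4195.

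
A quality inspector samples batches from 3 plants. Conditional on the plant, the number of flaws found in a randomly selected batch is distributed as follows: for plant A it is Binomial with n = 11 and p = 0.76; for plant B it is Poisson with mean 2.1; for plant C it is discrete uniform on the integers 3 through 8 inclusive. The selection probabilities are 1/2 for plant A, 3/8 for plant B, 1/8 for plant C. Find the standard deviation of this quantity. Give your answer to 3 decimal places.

3.249

Per component, A: μ=8.36, E[X²]=71.896; B: μ=2.1, E[X²]=6.51; C: μ=5.5, E[X²]=33.1667.
E[X] = 0.5·8.36 + 0.375·2.1 + 0.125·5.5 = 5.655.
E[X²] = 0.5·71.896 + 0.375·6.51 + 0.125·33.1667 = 42.5351.
Var(X) = E[X²] − (E[X])² = 42.5351 − 31.979 = 10.5561.
SD(X) = √10.5561 = 3.24901.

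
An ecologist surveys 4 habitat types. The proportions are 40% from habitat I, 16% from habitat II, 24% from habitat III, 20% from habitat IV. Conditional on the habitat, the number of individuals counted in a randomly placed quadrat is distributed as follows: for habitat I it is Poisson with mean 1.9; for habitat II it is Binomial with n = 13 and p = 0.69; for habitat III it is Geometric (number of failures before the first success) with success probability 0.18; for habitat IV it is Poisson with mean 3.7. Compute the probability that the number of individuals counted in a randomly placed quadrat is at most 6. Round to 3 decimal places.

0.774

Conditional on each habitat, P(X ≤ 6): I: 0.996554; II: 0.0732747; III: 0.750715; IV: 0.918191.
By total probability, P(X ≤ 6) = 0.4·0.996554 + 0.16·0.0732747 + 0.24·0.750715 + 0.2·0.918191 = 0.774155.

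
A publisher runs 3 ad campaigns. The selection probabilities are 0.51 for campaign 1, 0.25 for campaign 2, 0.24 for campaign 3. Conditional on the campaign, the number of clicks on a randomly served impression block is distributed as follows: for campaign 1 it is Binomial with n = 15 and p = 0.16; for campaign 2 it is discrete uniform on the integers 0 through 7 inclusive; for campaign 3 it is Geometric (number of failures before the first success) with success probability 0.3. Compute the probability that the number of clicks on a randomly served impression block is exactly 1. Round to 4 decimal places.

0.1882

Conditional on each campaign, P(X = 1): 1: 0.208988; 2: 0.125; 3: 0.21.
By total probability, P(X = 1) = 0.51·0.208988 + 0.25·0.125 + 0.24·0.21 = 0.188234.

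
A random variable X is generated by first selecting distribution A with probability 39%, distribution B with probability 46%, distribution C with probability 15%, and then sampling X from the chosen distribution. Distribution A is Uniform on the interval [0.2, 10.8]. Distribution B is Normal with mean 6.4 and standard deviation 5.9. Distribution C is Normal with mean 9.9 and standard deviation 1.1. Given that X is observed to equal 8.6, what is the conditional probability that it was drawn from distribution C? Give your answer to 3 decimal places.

Likelihoods f(8.6 | ·): A: 0.0943396; B: 0.0630762; C: 0.180397.
Posterior ∝ prior × likelihood. Numerator for C: 0.15·0.180397 = 0.0270595.
Normalizing constant: 0.39·0.0943396 + 0.46·0.0630762 + 0.15·0.180397 = 0.0928671.
P(C | observation) = 0.0270595 / 0.0928671 = 0.291379.

0.291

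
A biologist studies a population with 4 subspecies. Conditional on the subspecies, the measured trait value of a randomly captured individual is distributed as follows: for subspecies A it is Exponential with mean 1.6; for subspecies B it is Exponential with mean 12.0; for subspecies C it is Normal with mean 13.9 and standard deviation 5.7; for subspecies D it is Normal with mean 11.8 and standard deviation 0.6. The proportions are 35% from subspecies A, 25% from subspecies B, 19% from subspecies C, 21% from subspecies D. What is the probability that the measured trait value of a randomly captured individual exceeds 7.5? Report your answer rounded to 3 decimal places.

0.512

Conditional on each subspecies, P(X > 7.5): A: 0.00920968; B: 0.535261; C: 0.86924; D: 1.
By total probability, P(X > 7.5) = 0.35·0.00920968 + 0.25·0.535261 + 0.19·0.86924 + 0.21·1 = 0.512194.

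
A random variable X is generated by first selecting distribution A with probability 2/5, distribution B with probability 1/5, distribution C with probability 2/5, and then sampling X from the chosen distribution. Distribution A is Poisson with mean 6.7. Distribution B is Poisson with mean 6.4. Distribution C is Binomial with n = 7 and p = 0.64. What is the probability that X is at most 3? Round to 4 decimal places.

0.1500

Conditional on each component, P(X ≤ 3): A: 0.098808; B: 0.118919; C: 0.216652.
By total probability, P(X ≤ 3) = 0.4·0.098808 + 0.2·0.118919 + 0.4·0.216652 = 0.149968.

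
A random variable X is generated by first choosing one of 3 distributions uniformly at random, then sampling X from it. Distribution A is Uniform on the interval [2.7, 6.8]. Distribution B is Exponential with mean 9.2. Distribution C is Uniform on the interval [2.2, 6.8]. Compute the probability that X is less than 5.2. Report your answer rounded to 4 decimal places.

Conditional on each component, P(X < 5.2): A: 0.609756; B: 0.431763; C: 0.652174.
By total probability, P(X < 5.2) = 0.333333·0.609756 + 0.333333·0.431763 + 0.333333·0.652174 = 0.564564.

0.5646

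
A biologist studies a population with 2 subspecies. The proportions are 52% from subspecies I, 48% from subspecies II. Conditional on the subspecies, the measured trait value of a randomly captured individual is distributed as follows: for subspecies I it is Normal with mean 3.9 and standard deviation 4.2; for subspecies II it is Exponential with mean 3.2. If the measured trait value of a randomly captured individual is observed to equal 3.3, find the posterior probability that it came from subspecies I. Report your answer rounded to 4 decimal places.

Likelihoods f(3.3 | ·): I: 0.0940219; II: 0.111425.
Posterior ∝ prior × likelihood. Numerator for I: 0.52·0.0940219 = 0.0488914.
Normalizing constant: 0.52·0.0940219 + 0.48·0.111425 = 0.102376.
P(I | observation) = 0.0488914 / 0.102376 = 0.477569.

0.4776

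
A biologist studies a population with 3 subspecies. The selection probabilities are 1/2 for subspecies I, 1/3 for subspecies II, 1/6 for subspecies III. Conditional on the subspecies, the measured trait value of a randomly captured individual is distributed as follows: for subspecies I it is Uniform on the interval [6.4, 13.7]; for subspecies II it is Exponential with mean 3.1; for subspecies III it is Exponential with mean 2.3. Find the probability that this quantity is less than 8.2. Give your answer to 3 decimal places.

0.595

Conditional on each subspecies, P(X < 8.2): I: 0.246575; II: 0.929006; III: 0.971709.
By total probability, P(X < 8.2) = 0.5·0.246575 + 0.333333·0.929006 + 0.166667·0.971709 = 0.594908.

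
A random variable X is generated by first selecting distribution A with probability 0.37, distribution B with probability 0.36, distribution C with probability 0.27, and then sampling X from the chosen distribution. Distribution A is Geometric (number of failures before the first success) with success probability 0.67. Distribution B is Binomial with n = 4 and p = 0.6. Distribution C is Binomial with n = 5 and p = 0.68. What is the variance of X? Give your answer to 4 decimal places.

2.3377

Per component, A: μ=0.492537, E[X²]=0.977723; B: μ=2.4, E[X²]=6.72; C: μ=3.4, E[X²]=12.648.
E[X] = 0.37·0.492537 + 0.36·2.4 + 0.27·3.4 = 1.96424.
E[X²] = 0.37·0.977723 + 0.36·6.72 + 0.27·12.648 = 6.19592.
Var(X) = E[X²] − (E[X])² = 6.19592 − 3.85823 = 2.33768.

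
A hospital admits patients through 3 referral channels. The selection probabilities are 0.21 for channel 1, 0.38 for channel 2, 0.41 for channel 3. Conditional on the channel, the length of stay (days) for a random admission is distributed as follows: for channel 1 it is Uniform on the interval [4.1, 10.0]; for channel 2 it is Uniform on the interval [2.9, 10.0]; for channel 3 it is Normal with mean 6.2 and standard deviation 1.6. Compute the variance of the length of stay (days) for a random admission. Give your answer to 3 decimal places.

Per component, 1: μ=7.05, E[X²]=52.6033; 2: μ=6.45, E[X²]=45.8033; 3: μ=6.2, E[X²]=41.
E[X] = 0.21·7.05 + 0.38·6.45 + 0.41·6.2 = 6.4735.
E[X²] = 0.21·52.6033 + 0.38·45.8033 + 0.41·41 = 45.262.
Var(X) = E[X²] − (E[X])² = 45.262 − 41.9062 = 3.35576.

3.356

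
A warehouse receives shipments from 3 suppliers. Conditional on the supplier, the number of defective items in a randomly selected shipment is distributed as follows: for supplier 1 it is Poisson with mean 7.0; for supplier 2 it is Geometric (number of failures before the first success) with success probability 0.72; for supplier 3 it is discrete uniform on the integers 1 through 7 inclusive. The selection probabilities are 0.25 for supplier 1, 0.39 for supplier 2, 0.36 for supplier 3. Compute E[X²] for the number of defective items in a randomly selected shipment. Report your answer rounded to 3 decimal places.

21.470

For each component E[X²] = Var + (mean)², giving 1: 56; 2: 0.691358; 3: 20.
Overall E[X²] = 0.25·56 + 0.39·0.691358 + 0.36·20 = 21.4696.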